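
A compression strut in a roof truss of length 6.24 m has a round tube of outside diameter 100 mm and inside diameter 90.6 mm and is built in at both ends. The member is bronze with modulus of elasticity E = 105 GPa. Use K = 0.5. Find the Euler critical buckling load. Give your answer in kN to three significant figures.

P_cr ≈ 170 kN

d_o = 100 mm, d_i = 90.6 mm
I = π(d_o⁴ − d_i⁴)/64 = π(100⁴ − 90.60⁴)/64 = 1.601×10^6 mm⁴
I = 1.601×10^6 mm⁴ = 1.601×10^-6 m⁴
Effective length L_e = K·L = 0.5 × 6.24 = 3.120 m
P_cr = π²EI / L_e² = π² × 105×10⁹ × 1.601×10^-6 / 3.120² = 1.705×10^5 N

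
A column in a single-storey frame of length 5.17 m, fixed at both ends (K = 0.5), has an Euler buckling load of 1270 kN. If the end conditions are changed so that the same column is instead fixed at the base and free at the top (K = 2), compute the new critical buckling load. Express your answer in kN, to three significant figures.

P_cr ∝ 1/K², so P_cr,new = P_cr,old × (K_old/K_new)² = 1270 × (0.5/2)²
= 1270 × 0.06250 = 79.4 kN

P_cr ≈ 79.4 kN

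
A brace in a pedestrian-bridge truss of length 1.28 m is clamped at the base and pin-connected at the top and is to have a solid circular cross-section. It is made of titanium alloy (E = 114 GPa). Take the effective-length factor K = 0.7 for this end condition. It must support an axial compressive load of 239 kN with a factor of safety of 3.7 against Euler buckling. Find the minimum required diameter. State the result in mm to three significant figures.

d ≈ 59.9 mm

Required P_cr = n·P = 3.7 × 239 = 884.3 kN
L_e = K·L = 0.7 × 1.28 = 0.8960 m
Required I = P_cr·L_e²/(π²E) = 8.843×10^5 × 0.8960² / (π² × 1.14×10^11) = 6.310×10^-7 m⁴
I_req = 6.310×10^5 mm⁴
Solid circle: I = πd⁴/64  ⇒  d = (64I/π)^(1/4) = (64×6.310×10^5/π)^(1/4) = 59.9 mm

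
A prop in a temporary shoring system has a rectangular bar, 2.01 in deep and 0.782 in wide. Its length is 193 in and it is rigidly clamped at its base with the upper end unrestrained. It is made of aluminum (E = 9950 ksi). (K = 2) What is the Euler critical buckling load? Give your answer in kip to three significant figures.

P_cr ≈ 0.0528 kip

Buckling occurs about the weak axis: I_min = h·b³/12 with b = 0.782 in (the shorter side).
I_min = 2.01×0.782³/12 = 8.010×10^-2 in⁴
Effective length L_e = K·L = 2 × 193 = 386.0 in
P_cr = π²EI / L_e² = π² × 9950×10³ × 8.010×10^-2 / 386.0² = 52.79 lb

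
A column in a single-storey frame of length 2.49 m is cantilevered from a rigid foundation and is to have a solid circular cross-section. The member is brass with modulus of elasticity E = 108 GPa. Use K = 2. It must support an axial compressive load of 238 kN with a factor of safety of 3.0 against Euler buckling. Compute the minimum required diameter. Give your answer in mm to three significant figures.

Required P_cr = n·P = 3.0 × 238 = 714.0 kN
L_e = K·L = 2 × 2.49 = 4.980 m
Required I = P_cr·L_e²/(π²E) = 7.140×10^5 × 4.980² / (π² × 1.08×10^11) = 1.661×10^-5 m⁴
I_req = 1.661×10^7 mm⁴
Solid circle: I = πd⁴/64  ⇒  d = (64I/π)^(1/4) = (64×1.661×10^7/π)^(1/4) = 136 mm

d ≈ 136 mm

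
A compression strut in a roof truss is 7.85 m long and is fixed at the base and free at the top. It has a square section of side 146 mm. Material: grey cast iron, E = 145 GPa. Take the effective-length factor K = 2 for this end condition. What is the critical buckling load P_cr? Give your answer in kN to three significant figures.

P_cr ≈ 220 kN

I = a⁴/12 = 146⁴/12 = 3.786×10^7 mm⁴
I = 3.786×10^7 mm⁴ = 3.786×10^-5 m⁴
Effective length L_e = K·L = 2 × 7.85 = 15.70 m
P_cr = π²EI / L_e² = π² × 145×10⁹ × 3.786×10^-5 / 15.70² = 2.198×10^5 N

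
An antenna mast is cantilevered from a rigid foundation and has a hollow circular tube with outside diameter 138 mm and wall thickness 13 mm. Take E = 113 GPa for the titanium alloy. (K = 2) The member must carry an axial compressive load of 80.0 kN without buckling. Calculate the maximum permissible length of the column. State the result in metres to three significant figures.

L_max ≈ 5.93 m

Inner diameter d_i = 138 − 2×13 = 112.0 mm
I = π(d_o⁴ − d_i⁴)/64 = π(138⁴ − 112.0⁴)/64 = 1.008×10^7 mm⁴
I = 1.008×10^-5 m⁴
At the buckling limit P_cr = P = 8.000×10^4 N
From P_cr = π²EI/(K·L)²:  L = (1/K)·√(π²EI/P_cr) = (1/2)·√(π²×1.13×10^11×1.008×10^-5/8.000×10^4)
L = 5.93 m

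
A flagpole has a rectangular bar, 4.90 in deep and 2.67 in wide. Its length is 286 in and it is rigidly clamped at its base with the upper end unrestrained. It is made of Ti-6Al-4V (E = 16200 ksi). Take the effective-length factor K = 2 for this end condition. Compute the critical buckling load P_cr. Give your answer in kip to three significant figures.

Buckling occurs about the weak axis: I_min = h·b³/12 with b = 2.67 in (the shorter side).
I_min = 4.90×2.67³/12 = 7.772 in⁴
Effective length L_e = K·L = 2 × 286 = 572.0 in
P_cr = π²EI / L_e² = π² × 16200×10³ × 7.772 / 572.0² = 3.798×10^3 lb

P_cr ≈ 3.80 kip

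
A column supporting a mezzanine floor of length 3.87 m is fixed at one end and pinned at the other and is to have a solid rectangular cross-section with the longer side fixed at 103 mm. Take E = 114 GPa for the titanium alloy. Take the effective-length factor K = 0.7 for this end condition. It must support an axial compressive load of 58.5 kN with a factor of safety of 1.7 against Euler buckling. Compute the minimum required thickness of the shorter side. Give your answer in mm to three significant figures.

b ≈ 42.3 mm

Required P_cr = n·P = 1.7 × 58.5 = 99.45 kN
L_e = K·L = 0.7 × 3.87 = 2.709 m
Required I = P_cr·L_e²/(π²E) = 9.945×10^4 × 2.709² / (π² × 1.14×10^11) = 6.487×10^-7 m⁴
I_req = 6.487×10^5 mm⁴
Rectangle, weak axis: I_min = h·b³/12 with h = 103 mm fixed  ⇒  b = (12I/h)^(1/3) = 42.3 mm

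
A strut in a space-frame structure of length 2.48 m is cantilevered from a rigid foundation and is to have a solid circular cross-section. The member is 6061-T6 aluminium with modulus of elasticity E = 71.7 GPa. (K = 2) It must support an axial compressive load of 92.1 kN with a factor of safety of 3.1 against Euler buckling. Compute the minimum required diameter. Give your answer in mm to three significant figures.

Required P_cr = n·P = 3.1 × 92.1 = 285.5 kN
L_e = K·L = 2 × 2.48 = 4.960 m
Required I = P_cr·L_e²/(π²E) = 2.855×10^5 × 4.960² / (π² × 7.17×10^10) = 9.926×10^-6 m⁴
I_req = 9.926×10^6 mm⁴
Solid circle: I = πd⁴/64  ⇒  d = (64I/π)^(1/4) = (64×9.926×10^6/π)^(1/4) = 119 mm

d ≈ 119 mm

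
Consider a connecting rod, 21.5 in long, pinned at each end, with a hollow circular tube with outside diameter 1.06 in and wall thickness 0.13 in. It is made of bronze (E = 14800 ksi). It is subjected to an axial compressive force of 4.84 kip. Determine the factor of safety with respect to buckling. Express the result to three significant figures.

n ≈ 2.73

Inner diameter d_i = 1.06 − 2×0.13 = 0.8000 in
I = π(d_o⁴ − d_i⁴)/64 = π(1.06⁴ − 0.8000⁴)/64 = 4.187×10^-2 in⁴
Effective length L_e = K·L = 1 × 21.5 = 21.50 in
P_cr = π²EI / L_e² = π² × 14800×10³ × 4.187×10^-2 / 21.50² = 1.323×10^4 lb
Factor of safety n = P_cr / P = 13.229 / 4.84 = 2.73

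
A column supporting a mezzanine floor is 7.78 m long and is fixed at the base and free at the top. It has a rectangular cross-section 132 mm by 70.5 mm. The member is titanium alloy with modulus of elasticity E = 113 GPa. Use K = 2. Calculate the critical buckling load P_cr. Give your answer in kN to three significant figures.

Buckling occurs about the weak axis: I_min = h·b³/12 with b = 70.5 mm (the shorter side).
I_min = 132×70.5³/12 = 3.854×10^6 mm⁴
I = 3.854×10^6 mm⁴ = 3.854×10^-6 m⁴
Effective length L_e = K·L = 2 × 7.78 = 15.56 m
P_cr = π²EI / L_e² = π² × 113×10⁹ × 3.854×10^-6 / 15.56² = 1.775×10^4 N

P_cr ≈ 17.8 kN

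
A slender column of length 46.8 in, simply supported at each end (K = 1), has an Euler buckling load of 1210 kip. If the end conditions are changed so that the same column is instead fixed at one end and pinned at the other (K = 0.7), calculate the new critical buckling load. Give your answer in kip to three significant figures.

P_cr ≈ 2470 kip

P_cr ∝ 1/K², so P_cr,new = P_cr,old × (K_old/K_new)² = 1210 × (1/0.7)²
= 1210 × 2.041 = 2470 kip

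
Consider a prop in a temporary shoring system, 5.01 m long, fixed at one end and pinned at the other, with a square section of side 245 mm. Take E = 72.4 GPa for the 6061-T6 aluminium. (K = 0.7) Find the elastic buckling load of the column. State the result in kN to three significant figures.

I = a⁴/12 = 245⁴/12 = 3.003×10^8 mm⁴
I = 3.003×10^8 mm⁴ = 3.003×10^-4 m⁴
Effective length L_e = K·L = 0.7 × 5.01 = 3.507 m
P_cr = π²EI / L_e² = π² × 72.4×10⁹ × 3.003×10^-4 / 3.507² = 1.744×10^7 N

P_cr ≈ 17400 kN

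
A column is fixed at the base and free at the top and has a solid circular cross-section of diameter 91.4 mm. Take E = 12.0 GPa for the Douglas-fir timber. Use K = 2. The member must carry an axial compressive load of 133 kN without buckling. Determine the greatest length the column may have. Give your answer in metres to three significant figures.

L_max ≈ 0.873 m

I = πd⁴/64 = π×91.4⁴/64 = 3.426×10^6 mm⁴
I = 3.426×10^-6 m⁴
At the buckling limit P_cr = P = 1.330×10^5 N
From P_cr = π²EI/(K·L)²:  L = (1/K)·√(π²EI/P_cr) = (1/2)·√(π²×1.20×10^10×3.426×10^-6/1.330×10^5)
L = 0.873 m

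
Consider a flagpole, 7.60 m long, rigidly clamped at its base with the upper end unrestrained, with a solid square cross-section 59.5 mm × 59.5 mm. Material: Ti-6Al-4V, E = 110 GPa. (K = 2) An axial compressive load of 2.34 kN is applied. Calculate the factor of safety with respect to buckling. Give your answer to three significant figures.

I = a⁴/12 = 59.5⁴/12 = 1.044×10^6 mm⁴
I = 1.044×10^6 mm⁴ = 1.044×10^-6 m⁴
Effective length L_e = K·L = 2 × 7.60 = 15.20 m
P_cr = π²EI / L_e² = π² × 110×10⁹ × 1.044×10^-6 / 15.20² = 4.908×10^3 N
Factor of safety n = P_cr / P = 4.9079 / 2.34 = 2.10

n ≈ 2.10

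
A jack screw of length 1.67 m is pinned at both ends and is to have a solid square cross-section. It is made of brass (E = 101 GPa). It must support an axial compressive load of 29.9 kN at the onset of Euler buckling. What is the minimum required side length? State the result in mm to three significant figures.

a ≈ 31.7 mm

L_e = K·L = 1 × 1.67 = 1.670 m
Required I = P_cr·L_e²/(π²E) = 2.990×10^4 × 1.670² / (π² × 1.01×10^11) = 8.365×10^-8 m⁴
I_req = 8.365×10^4 mm⁴
Solid square: I = a⁴/12  ⇒  a = (12I)^(1/4) = (12×8.365×10^4)^(1/4) = 31.7 mm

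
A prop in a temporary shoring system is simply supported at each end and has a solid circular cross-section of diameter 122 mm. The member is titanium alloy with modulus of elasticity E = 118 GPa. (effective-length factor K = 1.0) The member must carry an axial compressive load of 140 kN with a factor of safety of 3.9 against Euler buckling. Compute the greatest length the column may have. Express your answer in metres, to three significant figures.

L_max ≈ 4.82 m

I = πd⁴/64 = π×122⁴/64 = 1.087×10^7 mm⁴
I = 1.087×10^-5 m⁴
Required critical load P_cr = n·P = 3.9 × 140 = 546.0 kN = 5.460×10^5 N
From P_cr = π²EI/(K·L)²:  L = (1/K)·√(π²EI/P_cr) = (1/1)·√(π²×1.18×10^11×1.087×10^-5/5.460×10^5)
L = 4.82 m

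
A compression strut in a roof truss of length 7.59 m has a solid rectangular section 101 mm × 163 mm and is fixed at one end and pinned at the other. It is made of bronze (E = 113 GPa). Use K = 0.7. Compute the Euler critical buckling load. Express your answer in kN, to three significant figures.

P_cr ≈ 553 kN

Buckling occurs about the weak axis: I_min = h·b³/12 with b = 101 mm (the shorter side).
I_min = 163×101³/12 = 1.399×10^7 mm⁴
I = 1.399×10^7 mm⁴ = 1.399×10^-5 m⁴
Effective length L_e = K·L = 0.7 × 7.59 = 5.313 m
P_cr = π²EI / L_e² = π² × 113×10⁹ × 1.399×10^-5 / 5.313² = 5.529×10^5 N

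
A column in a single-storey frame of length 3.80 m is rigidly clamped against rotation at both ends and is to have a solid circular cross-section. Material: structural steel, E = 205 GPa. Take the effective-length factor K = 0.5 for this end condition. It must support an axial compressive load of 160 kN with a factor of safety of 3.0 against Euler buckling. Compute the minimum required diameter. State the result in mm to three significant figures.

Required P_cr = n·P = 3.0 × 160 = 480.0 kN
L_e = K·L = 0.5 × 3.80 = 1.900 m
Required I = P_cr·L_e²/(π²E) = 4.800×10^5 × 1.900² / (π² × 2.05×10^11) = 8.564×10^-7 m⁴
I_req = 8.564×10^5 mm⁴
Solid circle: I = πd⁴/64  ⇒  d = (64I/π)^(1/4) = (64×8.564×10^5/π)^(1/4) = 64.6 mm

d ≈ 64.6 mm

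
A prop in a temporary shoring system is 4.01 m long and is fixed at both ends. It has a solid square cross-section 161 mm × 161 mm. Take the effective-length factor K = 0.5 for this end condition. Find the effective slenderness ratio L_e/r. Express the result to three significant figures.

λ ≈ 43.1

I = a⁴/12 = 161⁴/12 = 5.599×10^7 mm⁴
A = 2.592×10^4 mm²;  r_min = √(I/A) = √(5.599×10^7/2.592×10^4) = 46.48 mm
L_e = K·L = 0.5 × 4.01 m = 2.005 m = 2005.0 mm
λ = L_e / r_min = 2005.0 / 46.48 = 43.1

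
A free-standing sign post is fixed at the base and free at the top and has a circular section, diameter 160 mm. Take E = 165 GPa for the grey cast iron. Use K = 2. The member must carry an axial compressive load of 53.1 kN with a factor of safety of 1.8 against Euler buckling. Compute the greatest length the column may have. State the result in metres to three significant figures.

I = πd⁴/64 = π×160⁴/64 = 3.217×10^7 mm⁴
I = 3.217×10^-5 m⁴
Required critical load P_cr = n·P = 1.8 × 53.1 = 95.58 kN = 9.558×10^4 N
From P_cr = π²EI/(K·L)²:  L = (1/K)·√(π²EI/P_cr) = (1/2)·√(π²×1.65×10^11×3.217×10^-5/9.558×10^4)
L = 11.7 m

L_max ≈ 11.7 m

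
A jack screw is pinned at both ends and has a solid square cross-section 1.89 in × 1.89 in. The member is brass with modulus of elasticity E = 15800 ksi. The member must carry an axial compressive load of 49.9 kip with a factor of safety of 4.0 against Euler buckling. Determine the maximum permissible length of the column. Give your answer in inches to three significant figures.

L_max ≈ 28.8 in

I = a⁴/12 = 1.89⁴/12 = 1.063 in⁴
Required critical load P_cr = n·P = 4.0 × 49.9 = 199.6 kip = 1.996×10^5 lb
From P_cr = π²EI/(K·L)²:  L = (1/K)·√(π²EI/P_cr) = (1/1)·√(π²×1.58×10^7×1.063/1.996×10^5)
L = 28.8 in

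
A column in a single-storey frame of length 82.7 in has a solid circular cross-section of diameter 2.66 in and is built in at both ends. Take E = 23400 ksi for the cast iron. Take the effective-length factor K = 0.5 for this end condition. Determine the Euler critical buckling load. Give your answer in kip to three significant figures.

P_cr ≈ 332 kip

I = πd⁴/64 = π×2.66⁴/64 = 2.458 in⁴
Effective length L_e = K·L = 0.5 × 82.7 = 41.35 in
P_cr = π²EI / L_e² = π² × 23400×10³ × 2.458 / 41.35² = 3.319×10^5 lb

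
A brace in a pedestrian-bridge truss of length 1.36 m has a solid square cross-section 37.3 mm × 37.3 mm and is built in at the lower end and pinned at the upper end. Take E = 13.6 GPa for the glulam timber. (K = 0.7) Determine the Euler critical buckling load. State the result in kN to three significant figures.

I = a⁴/12 = 37.3⁴/12 = 1.613×10^5 mm⁴
I = 1.613×10^5 mm⁴ = 1.613×10^-7 m⁴
Effective length L_e = K·L = 0.7 × 1.36 = 0.9520 m
P_cr = π²EI / L_e² = π² × 13.6×10⁹ × 1.613×10^-7 / 0.9520² = 2.389×10^4 N

P_cr ≈ 23.9 kN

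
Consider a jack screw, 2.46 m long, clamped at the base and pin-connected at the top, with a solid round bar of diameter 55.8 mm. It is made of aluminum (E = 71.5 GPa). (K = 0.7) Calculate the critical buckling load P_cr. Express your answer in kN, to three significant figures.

P_cr ≈ 113 kN

I = πd⁴/64 = π×55.8⁴/64 = 4.759×10^5 mm⁴
I = 4.759×10^5 mm⁴ = 4.759×10^-7 m⁴
Effective length L_e = K·L = 0.7 × 2.46 = 1.722 m
P_cr = π²EI / L_e² = π² × 71.5×10⁹ × 4.759×10^-7 / 1.722² = 1.133×10^5 N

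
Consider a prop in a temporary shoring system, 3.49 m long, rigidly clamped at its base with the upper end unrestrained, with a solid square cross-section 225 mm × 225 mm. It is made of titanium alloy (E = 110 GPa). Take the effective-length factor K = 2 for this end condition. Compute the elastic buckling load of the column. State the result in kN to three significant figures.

P_cr ≈ 4760 kN

I = a⁴/12 = 225⁴/12 = 2.136×10^8 mm⁴
I = 2.136×10^8 mm⁴ = 2.136×10^-4 m⁴
Effective length L_e = K·L = 2 × 3.49 = 6.980 m
P_cr = π²EI / L_e² = π² × 110×10⁹ × 2.136×10^-4 / 6.980² = 4.759×10^6 N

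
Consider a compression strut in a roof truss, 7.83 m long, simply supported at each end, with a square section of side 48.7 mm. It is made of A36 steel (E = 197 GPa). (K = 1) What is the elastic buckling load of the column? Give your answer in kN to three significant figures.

I = a⁴/12 = 48.7⁴/12 = 4.687×10^5 mm⁴
I = 4.687×10^5 mm⁴ = 4.687×10^-7 m⁴
Effective length L_e = K·L = 1 × 7.83 = 7.830 m
P_cr = π²EI / L_e² = π² × 197×10⁹ × 4.687×10^-7 / 7.830² = 1.487×10^4 N

P_cr ≈ 14.9 kN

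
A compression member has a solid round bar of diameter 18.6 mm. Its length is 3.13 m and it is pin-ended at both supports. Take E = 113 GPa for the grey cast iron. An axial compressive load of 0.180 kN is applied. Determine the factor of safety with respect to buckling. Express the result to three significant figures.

n ≈ 3.72

I = πd⁴/64 = π×18.6⁴/64 = 5.875×10^3 mm⁴
I = 5.875×10^3 mm⁴ = 5.875×10^-9 m⁴
Effective length L_e = K·L = 1 × 3.13 = 3.130 m
P_cr = π²EI / L_e² = π² × 113×10⁹ × 5.875×10^-9 / 3.130² = 668.8 N
Factor of safety n = P_cr / P = 0.66882 / 0.180 = 3.72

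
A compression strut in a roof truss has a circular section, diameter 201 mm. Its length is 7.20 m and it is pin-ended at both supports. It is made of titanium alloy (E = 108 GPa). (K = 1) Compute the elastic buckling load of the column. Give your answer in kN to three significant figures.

P_cr ≈ 1650 kN

I = πd⁴/64 = π×201⁴/64 = 8.012×10^7 mm⁴
I = 8.012×10^7 mm⁴ = 8.012×10^-5 m⁴
Effective length L_e = K·L = 1 × 7.20 = 7.200 m
P_cr = π²EI / L_e² = π² × 108×10⁹ × 8.012×10^-5 / 7.200² = 1.647×10^6 N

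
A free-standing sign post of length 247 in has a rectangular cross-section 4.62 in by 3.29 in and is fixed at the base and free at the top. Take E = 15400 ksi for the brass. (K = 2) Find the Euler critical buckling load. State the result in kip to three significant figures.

Buckling occurs about the weak axis: I_min = h·b³/12 with b = 3.29 in (the shorter side).
I_min = 4.62×3.29³/12 = 13.71 in⁴
Effective length L_e = K·L = 2 × 247 = 494.0 in
P_cr = π²EI / L_e² = π² × 15400×10³ × 13.71 / 494.0² = 8.539×10^3 lb

P_cr ≈ 8.54 kip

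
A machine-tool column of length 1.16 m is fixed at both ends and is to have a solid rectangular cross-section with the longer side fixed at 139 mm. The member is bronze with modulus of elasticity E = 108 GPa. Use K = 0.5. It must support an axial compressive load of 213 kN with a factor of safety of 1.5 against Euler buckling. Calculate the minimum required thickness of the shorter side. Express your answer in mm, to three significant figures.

b ≈ 20.6 mm

Required P_cr = n·P = 1.5 × 213 = 319.5 kN
L_e = K·L = 0.5 × 1.16 = 0.5800 m
Required I = P_cr·L_e²/(π²E) = 3.195×10^5 × 0.5800² / (π² × 1.08×10^11) = 1.008×10^-7 m⁴
I_req = 1.008×10^5 mm⁴
Rectangle, weak axis: I_min = h·b³/12 with h = 139 mm fixed  ⇒  b = (12I/h)^(1/3) = 20.6 mm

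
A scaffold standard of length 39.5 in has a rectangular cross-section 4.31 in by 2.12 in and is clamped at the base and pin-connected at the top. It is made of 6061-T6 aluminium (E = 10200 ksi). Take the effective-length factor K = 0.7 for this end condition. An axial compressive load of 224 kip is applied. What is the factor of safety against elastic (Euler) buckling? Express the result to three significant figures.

n ≈ 2.01

Buckling occurs about the weak axis: I_min = h·b³/12 with b = 2.12 in (the shorter side).
I_min = 4.31×2.12³/12 = 3.422 in⁴
Effective length L_e = K·L = 0.7 × 39.5 = 27.65 in
P_cr = π²EI / L_e² = π² × 10200×10³ × 3.422 / 27.65² = 4.506×10^5 lb
Factor of safety n = P_cr / P = 450.62 / 224 = 2.01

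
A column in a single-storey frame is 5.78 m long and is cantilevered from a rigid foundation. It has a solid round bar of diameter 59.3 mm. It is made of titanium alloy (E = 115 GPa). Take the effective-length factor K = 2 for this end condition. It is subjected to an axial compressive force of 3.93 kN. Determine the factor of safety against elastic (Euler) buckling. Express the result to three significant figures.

I = πd⁴/64 = π×59.3⁴/64 = 6.070×10^5 mm⁴
I = 6.070×10^5 mm⁴ = 6.070×10^-7 m⁴
Effective length L_e = K·L = 2 × 5.78 = 11.56 m
P_cr = π²EI / L_e² = π² × 115×10⁹ × 6.070×10^-7 / 11.56² = 5.155×10^3 N
Factor of safety n = P_cr / P = 5.1555 / 3.93 = 1.31

n ≈ 1.31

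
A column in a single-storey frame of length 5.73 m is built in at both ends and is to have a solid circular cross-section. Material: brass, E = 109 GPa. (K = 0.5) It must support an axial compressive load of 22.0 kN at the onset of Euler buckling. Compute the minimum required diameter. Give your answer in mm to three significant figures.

L_e = K·L = 0.5 × 5.73 = 2.865 m
Required I = P_cr·L_e²/(π²E) = 2.200×10^4 × 2.865² / (π² × 1.09×10^11) = 1.679×10^-7 m⁴
I_req = 1.679×10^5 mm⁴
Solid circle: I = πd⁴/64  ⇒  d = (64I/π)^(1/4) = (64×1.679×10^5/π)^(1/4) = 43.0 mm

d ≈ 43.0 mm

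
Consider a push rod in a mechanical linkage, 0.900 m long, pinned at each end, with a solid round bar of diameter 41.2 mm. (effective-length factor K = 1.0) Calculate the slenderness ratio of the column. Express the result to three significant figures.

λ ≈ 87.4

For a solid circle r = d/4 = 41.2/4 = 10.30 mm
L_e = K·L = 1 × 0.900 m = 0.9000 m = 900.00 mm
λ = L_e / r_min = 900.00 / 10.30 = 87.4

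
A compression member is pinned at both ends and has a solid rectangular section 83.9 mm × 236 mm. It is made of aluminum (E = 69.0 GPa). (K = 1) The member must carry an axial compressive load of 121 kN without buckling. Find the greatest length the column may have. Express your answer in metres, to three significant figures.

L_max ≈ 8.09 m

Buckling occurs about the weak axis: I_min = h·b³/12 with b = 83.9 mm (the shorter side).
I_min = 236×83.9³/12 = 1.161×10^7 mm⁴
I = 1.161×10^-5 m⁴
At the buckling limit P_cr = P = 1.210×10^5 N
From P_cr = π²EI/(K·L)²:  L = (1/K)·√(π²EI/P_cr) = (1/1)·√(π²×6.90×10^10×1.161×10^-5/1.210×10^5)
L = 8.09 m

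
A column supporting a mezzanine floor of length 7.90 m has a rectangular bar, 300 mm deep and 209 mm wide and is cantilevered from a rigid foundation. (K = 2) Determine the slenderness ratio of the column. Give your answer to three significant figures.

Buckling occurs about the weak axis: I_min = h·b³/12 with b = 209 mm (the shorter side).
I_min = 300×209³/12 = 2.282×10^8 mm⁴
A = 6.270×10^4 mm²;  r_min = √(I/A) = √(2.282×10^8/6.270×10^4) = 60.33 mm
L_e = K·L = 2 × 7.90 m = 15.80 m = 15800 mm
λ = L_e / r_min = 15800 / 60.33 = 262

λ ≈ 262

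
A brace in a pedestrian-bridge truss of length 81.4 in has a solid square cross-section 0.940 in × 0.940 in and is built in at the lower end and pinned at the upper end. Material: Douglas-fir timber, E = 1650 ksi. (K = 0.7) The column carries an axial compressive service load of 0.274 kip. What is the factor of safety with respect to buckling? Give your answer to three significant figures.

n ≈ 1.19

I = a⁴/12 = 0.940⁴/12 = 6.506×10^-2 in⁴
Effective length L_e = K·L = 0.7 × 81.4 = 56.98 in
P_cr = π²EI / L_e² = π² × 1650×10³ × 6.506×10^-2 / 56.98² = 326.3 lb
Factor of safety n = P_cr / P = 0.32634 / 0.274 = 1.19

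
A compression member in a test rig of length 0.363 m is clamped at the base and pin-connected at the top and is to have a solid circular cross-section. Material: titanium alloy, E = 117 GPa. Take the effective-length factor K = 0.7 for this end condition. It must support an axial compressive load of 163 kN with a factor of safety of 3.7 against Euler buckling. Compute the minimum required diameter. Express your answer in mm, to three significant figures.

d ≈ 28.8 mm

Required P_cr = n·P = 3.7 × 163 = 603.1 kN
L_e = K·L = 0.7 × 0.363 = 0.2541 m
Required I = P_cr·L_e²/(π²E) = 6.031×10^5 × 0.2541² / (π² × 1.17×10^11) = 3.372×10^-8 m⁴
I_req = 3.372×10^4 mm⁴
Solid circle: I = πd⁴/64  ⇒  d = (64I/π)^(1/4) = (64×3.372×10^4/π)^(1/4) = 28.8 mm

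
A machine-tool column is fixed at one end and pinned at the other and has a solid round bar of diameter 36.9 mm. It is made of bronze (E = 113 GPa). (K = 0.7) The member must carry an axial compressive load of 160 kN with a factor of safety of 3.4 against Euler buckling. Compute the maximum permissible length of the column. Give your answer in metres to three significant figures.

I = πd⁴/64 = π×36.9⁴/64 = 9.101×10^4 mm⁴
I = 9.101×10^-8 m⁴
Required critical load P_cr = n·P = 3.4 × 160 = 544.0 kN = 5.440×10^5 N
From P_cr = π²EI/(K·L)²:  L = (1/K)·√(π²EI/P_cr) = (1/0.7)·√(π²×1.13×10^11×9.101×10^-8/5.440×10^5)
L = 0.617 m

L_max ≈ 0.617 m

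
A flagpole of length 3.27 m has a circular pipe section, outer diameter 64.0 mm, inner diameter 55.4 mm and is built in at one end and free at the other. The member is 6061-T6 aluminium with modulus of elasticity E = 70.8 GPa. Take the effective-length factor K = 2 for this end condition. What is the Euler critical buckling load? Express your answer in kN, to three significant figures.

d_o = 64.0 mm, d_i = 55.4 mm
I = π(d_o⁴ − d_i⁴)/64 = π(64.0⁴ − 55.40⁴)/64 = 3.612×10^5 mm⁴
I = 3.612×10^5 mm⁴ = 3.612×10^-7 m⁴
Effective length L_e = K·L = 2 × 3.27 = 6.540 m
P_cr = π²EI / L_e² = π² × 70.8×10⁹ × 3.612×10^-7 / 6.540² = 5.900×10^3 N

P_cr ≈ 5.90 kN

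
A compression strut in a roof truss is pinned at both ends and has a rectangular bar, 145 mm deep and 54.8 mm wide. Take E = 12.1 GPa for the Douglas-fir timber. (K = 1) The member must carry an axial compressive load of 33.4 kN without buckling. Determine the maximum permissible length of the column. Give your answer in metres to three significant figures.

Buckling occurs about the weak axis: I_min = h·b³/12 with b = 54.8 mm (the shorter side).
I_min = 145×54.8³/12 = 1.989×10^6 mm⁴
I = 1.989×10^-6 m⁴
At the buckling limit P_cr = P = 3.340×10^4 N
From P_cr = π²EI/(K·L)²:  L = (1/K)·√(π²EI/P_cr) = (1/1)·√(π²×1.21×10^10×1.989×10^-6/3.340×10^4)
L = 2.67 m

L_max ≈ 2.67 m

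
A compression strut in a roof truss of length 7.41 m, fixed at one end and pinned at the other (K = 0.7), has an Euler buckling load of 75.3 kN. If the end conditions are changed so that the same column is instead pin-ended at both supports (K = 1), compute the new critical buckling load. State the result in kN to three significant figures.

P_cr ≈ 36.9 kN

P_cr ∝ 1/K², so P_cr,new = P_cr,old × (K_old/K_new)² = 75.3 × (0.7/1)²
= 75.3 × 0.4900 = 36.9 kN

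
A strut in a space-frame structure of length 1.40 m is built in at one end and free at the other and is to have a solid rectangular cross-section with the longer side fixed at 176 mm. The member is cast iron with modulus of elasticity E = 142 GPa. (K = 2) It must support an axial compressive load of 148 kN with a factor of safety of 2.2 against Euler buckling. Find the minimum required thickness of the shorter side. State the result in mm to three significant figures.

b ≈ 49.9 mm

Required P_cr = n·P = 2.2 × 148 = 325.6 kN
L_e = K·L = 2 × 1.40 = 2.800 m
Required I = P_cr·L_e²/(π²E) = 3.256×10^5 × 2.800² / (π² × 1.42×10^11) = 1.821×10^-6 m⁴
I_req = 1.821×10^6 mm⁴
Rectangle, weak axis: I_min = h·b³/12 with h = 176 mm fixed  ⇒  b = (12I/h)^(1/3) = 49.9 mm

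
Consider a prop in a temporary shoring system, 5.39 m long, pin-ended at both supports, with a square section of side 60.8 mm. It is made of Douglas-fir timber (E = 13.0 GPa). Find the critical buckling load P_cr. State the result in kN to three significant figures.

P_cr ≈ 5.03 kN

I = a⁴/12 = 60.8⁴/12 = 1.139×10^6 mm⁴
I = 1.139×10^6 mm⁴ = 1.139×10^-6 m⁴
Effective length L_e = K·L = 1 × 5.39 = 5.390 m
P_cr = π²EI / L_e² = π² × 13.0×10⁹ × 1.139×10^-6 / 5.390² = 5.029×10^3 N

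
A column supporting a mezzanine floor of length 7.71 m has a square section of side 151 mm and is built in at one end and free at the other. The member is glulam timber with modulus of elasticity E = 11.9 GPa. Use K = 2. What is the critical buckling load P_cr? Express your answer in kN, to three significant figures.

I = a⁴/12 = 151⁴/12 = 4.332×10^7 mm⁴
I = 4.332×10^7 mm⁴ = 4.332×10^-5 m⁴
Effective length L_e = K·L = 2 × 7.71 = 15.42 m
P_cr = π²EI / L_e² = π² × 11.9×10⁹ × 4.332×10^-5 / 15.42² = 2.140×10^4 N

P_cr ≈ 21.4 kN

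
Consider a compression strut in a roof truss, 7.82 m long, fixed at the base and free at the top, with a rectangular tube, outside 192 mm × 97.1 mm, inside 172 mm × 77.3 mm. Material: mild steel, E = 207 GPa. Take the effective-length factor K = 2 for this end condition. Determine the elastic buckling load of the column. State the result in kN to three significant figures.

Weak-axis I_min = (h_o·b_o³ − h_i·b_i³)/12 with b_o = 97.1, b_i = 77.30 mm (shorter outer/inner sides).
I_min = (192×97.1³ − 172.0×77.30³)/12 = 8.028×10^6 mm⁴
I = 8.028×10^6 mm⁴ = 8.028×10^-6 m⁴
Effective length L_e = K·L = 2 × 7.82 = 15.64 m
P_cr = π²EI / L_e² = π² × 207×10⁹ × 8.028×10^-6 / 15.64² = 6.705×10^4 N

P_cr ≈ 67.0 kN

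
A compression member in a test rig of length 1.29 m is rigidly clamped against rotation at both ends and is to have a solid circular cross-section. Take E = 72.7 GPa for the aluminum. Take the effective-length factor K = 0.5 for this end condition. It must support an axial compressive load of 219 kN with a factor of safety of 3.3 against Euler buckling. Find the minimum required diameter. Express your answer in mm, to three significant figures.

d ≈ 54.1 mm

Required P_cr = n·P = 3.3 × 219 = 722.7 kN
L_e = K·L = 0.5 × 1.29 = 0.6450 m
Required I = P_cr·L_e²/(π²E) = 7.227×10^5 × 0.6450² / (π² × 7.27×10^10) = 4.190×10^-7 m⁴
I_req = 4.190×10^5 mm⁴
Solid circle: I = πd⁴/64  ⇒  d = (64I/π)^(1/4) = (64×4.190×10^5/π)^(1/4) = 54.1 mm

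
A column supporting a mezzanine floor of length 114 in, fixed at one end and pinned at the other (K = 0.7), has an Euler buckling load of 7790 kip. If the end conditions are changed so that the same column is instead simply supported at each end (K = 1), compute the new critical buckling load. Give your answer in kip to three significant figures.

P_cr ≈ 3820 kip

P_cr ∝ 1/K², so P_cr,new = P_cr,old × (K_old/K_new)² = 7790 × (0.7/1)²
= 7790 × 0.4900 = 3820 kip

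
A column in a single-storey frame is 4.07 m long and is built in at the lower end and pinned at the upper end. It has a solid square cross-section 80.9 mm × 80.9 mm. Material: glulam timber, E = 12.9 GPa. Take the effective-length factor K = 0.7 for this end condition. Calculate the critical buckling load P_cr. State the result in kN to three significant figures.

I = a⁴/12 = 80.9⁴/12 = 3.570×10^6 mm⁴
I = 3.570×10^6 mm⁴ = 3.570×10^-6 m⁴
Effective length L_e = K·L = 0.7 × 4.07 = 2.849 m
P_cr = π²EI / L_e² = π² × 12.9×10⁹ × 3.570×10^-6 / 2.849² = 5.599×10^4 N

P_cr ≈ 56.0 kN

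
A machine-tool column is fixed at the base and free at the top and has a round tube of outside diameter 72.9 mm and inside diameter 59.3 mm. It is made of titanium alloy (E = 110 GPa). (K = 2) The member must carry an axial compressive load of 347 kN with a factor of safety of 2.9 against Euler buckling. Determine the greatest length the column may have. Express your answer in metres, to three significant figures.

L_max ≈ 0.458 m

d_o = 72.9 mm, d_i = 59.3 mm
I = π(d_o⁴ − d_i⁴)/64 = π(72.9⁴ − 59.30⁴)/64 = 7.794×10^5 mm⁴
I = 7.794×10^-7 m⁴
Required critical load P_cr = n·P = 2.9 × 347 = 1006 kN = 1.006×10^6 N
From P_cr = π²EI/(K·L)²:  L = (1/K)·√(π²EI/P_cr) = (1/2)·√(π²×1.10×10^11×7.794×10^-7/1.006×10^6)
L = 0.458 m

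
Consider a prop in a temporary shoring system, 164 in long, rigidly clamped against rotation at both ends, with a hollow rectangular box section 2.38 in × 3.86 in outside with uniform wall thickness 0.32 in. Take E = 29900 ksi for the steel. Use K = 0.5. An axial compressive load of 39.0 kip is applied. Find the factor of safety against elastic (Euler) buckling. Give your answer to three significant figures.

n ≈ 3.29

Inner dimensions: h_i = 3.86 − 2×0.32 = 3.220 in, b_i = 2.38 − 2×0.32 = 1.740 in
Weak-axis I_min = (h_o·b_o³ − h_i·b_i³)/12 with b_o = 2.38, b_i = 1.740 in (shorter outer/inner sides).
I_min = (3.86×2.38³ − 3.220×1.740³)/12 = 2.923 in⁴
Effective length L_e = K·L = 0.5 × 164 = 82.00 in
P_cr = π²EI / L_e² = π² × 29900×10³ × 2.923 / 82.00² = 1.283×10^5 lb
Factor of safety n = P_cr / P = 128.28 / 39.0 = 3.29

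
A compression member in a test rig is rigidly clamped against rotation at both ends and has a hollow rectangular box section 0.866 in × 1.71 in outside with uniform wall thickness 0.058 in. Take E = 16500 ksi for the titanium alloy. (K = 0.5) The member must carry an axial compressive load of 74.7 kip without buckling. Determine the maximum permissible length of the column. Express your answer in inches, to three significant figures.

L_max ≈ 17.8 in

Inner dimensions: h_i = 1.71 − 2×0.058 = 1.594 in, b_i = 0.866 − 2×0.058 = 0.7500 in
Weak-axis I_min = (h_o·b_o³ − h_i·b_i³)/12 with b_o = 0.866, b_i = 0.7500 in (shorter outer/inner sides).
I_min = (1.71×0.866³ − 1.594×0.7500³)/12 = 3.651×10^-2 in⁴
At the buckling limit P_cr = P = 7.470×10^4 lb
From P_cr = π²EI/(K·L)²:  L = (1/K)·√(π²EI/P_cr) = (1/0.5)·√(π²×1.65×10^7×3.651×10^-2/7.470×10^4)
L = 17.8 in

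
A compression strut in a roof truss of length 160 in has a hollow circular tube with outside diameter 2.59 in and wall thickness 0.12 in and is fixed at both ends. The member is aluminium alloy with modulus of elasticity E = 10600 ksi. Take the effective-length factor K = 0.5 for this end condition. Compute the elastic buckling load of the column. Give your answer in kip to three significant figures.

P_cr ≈ 11.6 kip

Inner diameter d_i = 2.59 − 2×0.12 = 2.350 in
I = π(d_o⁴ − d_i⁴)/64 = π(2.59⁴ − 2.350⁴)/64 = 0.7118 in⁴
Effective length L_e = K·L = 0.5 × 160 = 80.00 in
P_cr = π²EI / L_e² = π² × 10600×10³ × 0.7118 / 80.00² = 1.164×10^4 lb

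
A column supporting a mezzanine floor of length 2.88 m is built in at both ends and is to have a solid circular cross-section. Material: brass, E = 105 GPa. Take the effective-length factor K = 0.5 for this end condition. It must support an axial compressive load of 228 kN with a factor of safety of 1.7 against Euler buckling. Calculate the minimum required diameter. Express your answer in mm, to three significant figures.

d ≈ 63.0 mm

Required P_cr = n·P = 1.7 × 228 = 387.6 kN
L_e = K·L = 0.5 × 2.88 = 1.440 m
Required I = P_cr·L_e²/(π²E) = 3.876×10^5 × 1.440² / (π² × 1.05×10^11) = 7.756×10^-7 m⁴
I_req = 7.756×10^5 mm⁴
Solid circle: I = πd⁴/64  ⇒  d = (64I/π)^(1/4) = (64×7.756×10^5/π)^(1/4) = 63.0 mm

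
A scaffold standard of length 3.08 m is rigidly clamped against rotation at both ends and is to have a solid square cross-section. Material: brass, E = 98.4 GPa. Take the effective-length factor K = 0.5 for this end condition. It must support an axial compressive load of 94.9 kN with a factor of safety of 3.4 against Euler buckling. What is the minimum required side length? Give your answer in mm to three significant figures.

a ≈ 55.5 mm

Required P_cr = n·P = 3.4 × 94.9 = 322.7 kN
L_e = K·L = 0.5 × 3.08 = 1.540 m
Required I = P_cr·L_e²/(π²E) = 3.227×10^5 × 1.540² / (π² × 9.84×10^10) = 7.879×10^-7 m⁴
I_req = 7.879×10^5 mm⁴
Solid square: I = a⁴/12  ⇒  a = (12I)^(1/4) = (12×7.879×10^5)^(1/4) = 55.5 mm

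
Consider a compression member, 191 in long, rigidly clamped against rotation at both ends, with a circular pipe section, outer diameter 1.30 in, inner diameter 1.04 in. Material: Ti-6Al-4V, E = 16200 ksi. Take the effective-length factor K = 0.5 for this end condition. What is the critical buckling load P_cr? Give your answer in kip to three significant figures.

P_cr ≈ 1.45 kip

d_o = 1.30 in, d_i = 1.04 in
I = π(d_o⁴ − d_i⁴)/64 = π(1.30⁴ − 1.040⁴)/64 = 8.277×10^-2 in⁴
Effective length L_e = K·L = 0.5 × 191 = 95.50 in
P_cr = π²EI / L_e² = π² × 16200×10³ × 8.277×10^-2 / 95.50² = 1.451×10^3 lb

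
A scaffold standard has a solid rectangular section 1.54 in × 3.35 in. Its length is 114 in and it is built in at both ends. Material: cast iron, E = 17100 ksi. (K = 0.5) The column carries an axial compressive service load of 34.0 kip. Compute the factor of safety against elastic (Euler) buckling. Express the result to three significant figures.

n ≈ 1.56

Buckling occurs about the weak axis: I_min = h·b³/12 with b = 1.54 in (the shorter side).
I_min = 3.35×1.54³/12 = 1.020 in⁴
Effective length L_e = K·L = 0.5 × 114 = 57.00 in
P_cr = π²EI / L_e² = π² × 17100×10³ × 1.020 / 57.00² = 5.296×10^4 lb
Factor of safety n = P_cr / P = 52.963 / 34.0 = 1.56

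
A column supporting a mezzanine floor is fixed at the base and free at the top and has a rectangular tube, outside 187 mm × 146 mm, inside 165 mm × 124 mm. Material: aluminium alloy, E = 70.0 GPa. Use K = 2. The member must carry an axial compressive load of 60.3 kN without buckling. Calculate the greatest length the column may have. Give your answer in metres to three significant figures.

Weak-axis I_min = (h_o·b_o³ − h_i·b_i³)/12 with b_o = 146, b_i = 124.0 mm (shorter outer/inner sides).
I_min = (187×146³ − 165.0×124.0³)/12 = 2.228×10^7 mm⁴
I = 2.228×10^-5 m⁴
At the buckling limit P_cr = P = 6.030×10^4 N
From P_cr = π²EI/(K·L)²:  L = (1/K)·√(π²EI/P_cr) = (1/2)·√(π²×7.00×10^10×2.228×10^-5/6.030×10^4)
L = 7.99 m

L_max ≈ 7.99 m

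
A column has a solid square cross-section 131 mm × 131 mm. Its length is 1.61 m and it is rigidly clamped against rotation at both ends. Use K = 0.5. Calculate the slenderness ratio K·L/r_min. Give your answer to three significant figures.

I = a⁴/12 = 131⁴/12 = 2.454×10^7 mm⁴
A = 1.716×10^4 mm²;  r_min = √(I/A) = √(2.454×10^7/1.716×10^4) = 37.82 mm
L_e = K·L = 0.5 × 1.61 m = 0.8050 m = 805.00 mm
λ = L_e / r_min = 805.00 / 37.82 = 21.3

λ ≈ 21.3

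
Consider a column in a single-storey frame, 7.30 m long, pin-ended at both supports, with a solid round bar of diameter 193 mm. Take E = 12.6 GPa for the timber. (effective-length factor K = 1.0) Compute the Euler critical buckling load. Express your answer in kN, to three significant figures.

P_cr ≈ 159 kN

I = πd⁴/64 = π×193⁴/64 = 6.811×10^7 mm⁴
I = 6.811×10^7 mm⁴ = 6.811×10^-5 m⁴
Effective length L_e = K·L = 1 × 7.30 = 7.300 m
P_cr = π²EI / L_e² = π² × 12.6×10⁹ × 6.811×10^-5 / 7.300² = 1.589×10^5 N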